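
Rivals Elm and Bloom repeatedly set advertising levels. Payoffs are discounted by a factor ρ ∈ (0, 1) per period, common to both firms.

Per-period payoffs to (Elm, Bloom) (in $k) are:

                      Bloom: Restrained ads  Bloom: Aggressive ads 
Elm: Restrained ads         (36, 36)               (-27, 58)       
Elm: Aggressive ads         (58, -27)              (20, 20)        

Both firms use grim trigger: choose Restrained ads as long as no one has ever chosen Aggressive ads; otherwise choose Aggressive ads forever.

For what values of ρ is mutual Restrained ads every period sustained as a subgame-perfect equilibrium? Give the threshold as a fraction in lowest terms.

11/19

36/(1−ρ) ≥ 58 + 20ρ/(1−ρ)
36 ≥ 58 − 38ρ
ρ ≥ 22/38 = 11/19.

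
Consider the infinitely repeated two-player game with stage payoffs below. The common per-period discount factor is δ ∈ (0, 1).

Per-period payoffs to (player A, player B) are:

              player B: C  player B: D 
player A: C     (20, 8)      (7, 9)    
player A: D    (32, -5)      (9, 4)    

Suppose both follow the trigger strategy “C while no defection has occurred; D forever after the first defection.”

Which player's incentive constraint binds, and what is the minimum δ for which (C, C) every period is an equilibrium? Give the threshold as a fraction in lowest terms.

player A; δ ≥ 12/23

player A's threshold: (32−20)/(32−9) = 12/23.
player B's threshold: (9−8)/(9−4) = 1/5.
12/23 > 1/5, so player A binds and δ* = 12/23.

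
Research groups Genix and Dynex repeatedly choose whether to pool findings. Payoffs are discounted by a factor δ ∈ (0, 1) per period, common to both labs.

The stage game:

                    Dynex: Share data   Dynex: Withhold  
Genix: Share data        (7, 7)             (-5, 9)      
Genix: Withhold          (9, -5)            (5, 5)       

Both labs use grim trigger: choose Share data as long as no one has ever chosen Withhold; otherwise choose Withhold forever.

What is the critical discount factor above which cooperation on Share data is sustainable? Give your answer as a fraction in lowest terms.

Cooperation forever yields 7 each period: 7/(1−δ).
Deviating yields 9 once, then 5 forever: 9 + 5δ/(1−δ).
No profitable deviation requires 7/(1−δ) ≥ 9 + 5δ/(1−δ).
Multiplying by (1−δ): 7 ≥ 9(1−δ) + 5δ = 9 − 4δ.
So 4δ ≥ 2, i.e. δ ≥ 2/4 = 1/2.

1/2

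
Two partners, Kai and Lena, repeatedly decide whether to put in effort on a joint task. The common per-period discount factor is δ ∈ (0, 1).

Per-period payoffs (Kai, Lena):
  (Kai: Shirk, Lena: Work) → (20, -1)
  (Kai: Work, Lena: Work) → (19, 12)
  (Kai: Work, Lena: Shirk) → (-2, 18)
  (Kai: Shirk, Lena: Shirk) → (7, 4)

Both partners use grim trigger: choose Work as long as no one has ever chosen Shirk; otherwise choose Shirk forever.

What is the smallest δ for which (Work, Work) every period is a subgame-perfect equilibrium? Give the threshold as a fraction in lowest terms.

3/7

Kai: cooperation gives 19 each period; deviation gives 20 once then 7 forever.
  19/(1−δ) ≥ 20 + 7δ/(1−δ) ⇒ δ ≥ 1/13.
Lena: cooperation gives 12 each period; deviation gives 18 once then 4 forever.
  δ ≥ 6/14 = 3/7.
Both must hold, so the binding constraint is Lena's: δ ≥ 3/7.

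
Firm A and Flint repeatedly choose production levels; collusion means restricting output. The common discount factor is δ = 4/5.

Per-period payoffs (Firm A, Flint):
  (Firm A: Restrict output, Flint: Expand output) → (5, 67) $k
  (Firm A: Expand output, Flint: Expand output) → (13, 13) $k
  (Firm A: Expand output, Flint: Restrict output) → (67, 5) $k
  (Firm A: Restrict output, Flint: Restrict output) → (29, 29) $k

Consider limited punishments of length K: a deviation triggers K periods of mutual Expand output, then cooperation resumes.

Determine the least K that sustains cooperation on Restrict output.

IC: δ(1−δ^K)/(1−δ) ≥ (67−29)/(29−13) = 19/8.
With δ = 4/5: need 1 − δ^K ≥ 19/8·(1−4/5)/(4/5), i.e. δ^K ≤ 0.4062.
Since (4/5)^4 = 0.4096 and (4/5)^5 = 0.3277, the smallest such K is 5.

5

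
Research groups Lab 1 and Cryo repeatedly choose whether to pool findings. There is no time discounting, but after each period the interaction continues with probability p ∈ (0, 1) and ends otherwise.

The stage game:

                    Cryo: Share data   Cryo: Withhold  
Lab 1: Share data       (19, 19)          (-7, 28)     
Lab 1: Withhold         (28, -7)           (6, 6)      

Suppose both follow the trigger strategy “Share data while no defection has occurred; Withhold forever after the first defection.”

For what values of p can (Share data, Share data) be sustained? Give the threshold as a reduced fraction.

9/22

Expected cooperation value is 19 + p·19 + p²·19 + … = 19/(1−p); deviation gives 28 + p·6/(1−p).
19 ≥ 28(1−p) + 6p ⇒ 22p ≥ 9 ⇒ p ≥ 9/22.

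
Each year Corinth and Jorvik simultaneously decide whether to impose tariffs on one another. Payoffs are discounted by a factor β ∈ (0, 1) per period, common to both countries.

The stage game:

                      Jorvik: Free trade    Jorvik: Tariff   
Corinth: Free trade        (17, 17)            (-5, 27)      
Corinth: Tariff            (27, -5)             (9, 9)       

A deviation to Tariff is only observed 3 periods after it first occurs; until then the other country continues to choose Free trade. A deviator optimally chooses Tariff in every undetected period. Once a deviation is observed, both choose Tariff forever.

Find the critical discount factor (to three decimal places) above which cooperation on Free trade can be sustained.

0.822

A deviator earns 27 for 3 periods, then 9 forever; cooperating earns 17 forever. Multiplying the IC by (1−β):
17 ≥ 27(1−β^3) + 9β^3, so 18·β^3 ≥ 10 and β^3 ≥ 5/9.
β ≥ (5/9)^(1/3) ≈ 0.822.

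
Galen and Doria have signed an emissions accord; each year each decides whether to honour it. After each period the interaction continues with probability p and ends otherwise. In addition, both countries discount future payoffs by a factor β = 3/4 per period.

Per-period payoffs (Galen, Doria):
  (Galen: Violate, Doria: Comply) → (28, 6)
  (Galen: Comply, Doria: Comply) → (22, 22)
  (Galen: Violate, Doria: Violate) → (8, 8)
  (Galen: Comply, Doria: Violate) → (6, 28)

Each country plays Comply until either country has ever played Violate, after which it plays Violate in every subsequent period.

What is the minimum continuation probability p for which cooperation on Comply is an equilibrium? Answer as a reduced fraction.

With continuation probability p and discount β, the effective per-period discount factor is βp.
Grim-trigger IC: βp ≥ (28−22)/(28−8) = 3/10.
So p ≥ (3/10)/(3/4) = 2/5.

2/5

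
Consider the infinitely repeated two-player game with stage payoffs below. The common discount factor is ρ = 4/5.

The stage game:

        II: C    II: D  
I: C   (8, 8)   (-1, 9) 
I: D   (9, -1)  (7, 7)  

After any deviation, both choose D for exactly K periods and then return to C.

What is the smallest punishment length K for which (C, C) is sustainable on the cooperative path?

Need Σ_{k=1}^{K} ρ^k ≥ (9−8)/(8−7) = 1.0000 at ρ = 4/5.
At K = 1 the sum is 0.8000 < 1.0000; at K = 2 it is 1.4400 ≥ 1.0000.
So the minimum punishment length is K = 2.

2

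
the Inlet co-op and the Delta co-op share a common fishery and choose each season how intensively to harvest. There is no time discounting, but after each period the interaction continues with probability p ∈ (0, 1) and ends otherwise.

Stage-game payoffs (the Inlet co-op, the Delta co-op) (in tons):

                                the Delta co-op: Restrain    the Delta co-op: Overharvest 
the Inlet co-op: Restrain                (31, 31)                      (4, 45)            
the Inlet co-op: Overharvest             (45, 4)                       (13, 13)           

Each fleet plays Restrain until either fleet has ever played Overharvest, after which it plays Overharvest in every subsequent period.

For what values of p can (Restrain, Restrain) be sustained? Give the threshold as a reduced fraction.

Expected cooperation value is 31 + p·31 + p²·31 + … = 31/(1−p); deviation gives 45 + p·13/(1−p).
31 ≥ 45(1−p) + 13p ⇒ 32p ≥ 14 ⇒ p ≥ 14/32 = 7/16.

7/16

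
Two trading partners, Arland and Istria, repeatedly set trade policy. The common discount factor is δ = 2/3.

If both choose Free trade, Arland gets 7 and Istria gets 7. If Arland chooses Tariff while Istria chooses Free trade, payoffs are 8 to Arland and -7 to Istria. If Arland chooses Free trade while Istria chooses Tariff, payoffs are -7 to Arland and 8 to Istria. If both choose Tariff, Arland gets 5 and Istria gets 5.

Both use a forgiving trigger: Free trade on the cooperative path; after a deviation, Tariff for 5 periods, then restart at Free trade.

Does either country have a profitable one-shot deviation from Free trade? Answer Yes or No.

A one-shot deviation gives 8 now, then 5 for 5 periods, then back to 7.
Gain from deviating: (8−7) today; loss: (7−5) in each of the next 5 periods.
No-deviation condition: (7−5)(δ+…+δ^5) ≥ 8−7, i.e. δ+…+δ^5 ≥ 1/2.
At δ = 2/3: δ+…+δ^5 = 1.7366 ≥ 0.5000.
So cooperation is sustainable.

No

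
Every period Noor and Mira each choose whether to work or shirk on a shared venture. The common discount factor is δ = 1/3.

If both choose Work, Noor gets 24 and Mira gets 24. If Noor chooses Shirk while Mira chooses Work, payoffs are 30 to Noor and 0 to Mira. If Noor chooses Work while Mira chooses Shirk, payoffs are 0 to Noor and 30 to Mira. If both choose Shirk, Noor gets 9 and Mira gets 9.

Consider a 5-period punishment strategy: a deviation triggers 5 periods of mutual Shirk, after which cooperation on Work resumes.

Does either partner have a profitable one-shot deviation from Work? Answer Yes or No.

Comparing payoff streams over the 6 periods until play realigns: cooperate → 24(1+δ+…+δ^5); deviate → 30 + 9(δ+…+δ^5).
Cooperation is sustained iff (24−9)(δ+…+δ^5) ≥ 30−24.
δ+…+δ^5 = 1/3·(1−(1/3)^5)/(1−1/3) = 0.4979, and (30−24)/(24−9) = 0.4000.
0.4979 ≥ 0.4000, so cooperation is sustainable.

No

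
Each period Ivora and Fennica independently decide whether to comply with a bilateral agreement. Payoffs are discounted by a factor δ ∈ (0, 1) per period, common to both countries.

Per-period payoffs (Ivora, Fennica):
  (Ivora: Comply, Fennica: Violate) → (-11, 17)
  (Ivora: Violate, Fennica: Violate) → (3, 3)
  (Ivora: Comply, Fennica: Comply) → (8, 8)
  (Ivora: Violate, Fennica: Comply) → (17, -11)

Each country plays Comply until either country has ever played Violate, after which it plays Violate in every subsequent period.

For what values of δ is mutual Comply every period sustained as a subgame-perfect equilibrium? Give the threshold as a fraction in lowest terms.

Cooperation forever yields 8 each period: 8/(1−δ).
Deviating yields 17 once, then 3 forever: 17 + 3δ/(1−δ).
No profitable deviation requires 8/(1−δ) ≥ 17 + 3δ/(1−δ).
Multiplying by (1−δ): 8 ≥ 17(1−δ) + 3δ = 17 − 14δ.
So 14δ ≥ 9, i.e. δ ≥ 9/14.

9/14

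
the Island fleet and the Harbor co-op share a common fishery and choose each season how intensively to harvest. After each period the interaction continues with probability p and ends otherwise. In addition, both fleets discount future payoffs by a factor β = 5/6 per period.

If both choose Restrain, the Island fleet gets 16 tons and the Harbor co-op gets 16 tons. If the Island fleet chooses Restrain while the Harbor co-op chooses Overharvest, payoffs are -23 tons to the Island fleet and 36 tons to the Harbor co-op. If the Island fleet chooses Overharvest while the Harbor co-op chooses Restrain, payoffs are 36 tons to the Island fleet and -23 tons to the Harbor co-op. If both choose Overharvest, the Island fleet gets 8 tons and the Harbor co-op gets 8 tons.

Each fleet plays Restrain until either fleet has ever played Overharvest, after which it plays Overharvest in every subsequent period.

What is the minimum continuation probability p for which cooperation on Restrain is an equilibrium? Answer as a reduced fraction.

6/7

With continuation probability p and discount β, the effective per-period discount factor is βp.
Grim-trigger IC: βp ≥ (36−16)/(36−8) = 5/7.
So p ≥ (5/7)/(5/6) = 6/7.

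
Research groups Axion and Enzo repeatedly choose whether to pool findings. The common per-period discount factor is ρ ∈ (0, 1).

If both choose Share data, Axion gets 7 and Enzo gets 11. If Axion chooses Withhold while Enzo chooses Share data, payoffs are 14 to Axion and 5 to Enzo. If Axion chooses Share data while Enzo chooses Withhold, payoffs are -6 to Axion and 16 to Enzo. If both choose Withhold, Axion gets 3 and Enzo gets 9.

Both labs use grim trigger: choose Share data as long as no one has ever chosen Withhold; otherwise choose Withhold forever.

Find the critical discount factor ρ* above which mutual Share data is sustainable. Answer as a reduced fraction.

5/7

For Axion: deviation gain 14−7 = 7, per-period punishment loss 7−3 = 4. IC gives ρ ≥ 7/11.
For Enzo: gain 5, loss 2 per period, so ρ ≥ 5/7.
The tighter constraint is Enzo's, so cooperation needs ρ ≥ 5/7.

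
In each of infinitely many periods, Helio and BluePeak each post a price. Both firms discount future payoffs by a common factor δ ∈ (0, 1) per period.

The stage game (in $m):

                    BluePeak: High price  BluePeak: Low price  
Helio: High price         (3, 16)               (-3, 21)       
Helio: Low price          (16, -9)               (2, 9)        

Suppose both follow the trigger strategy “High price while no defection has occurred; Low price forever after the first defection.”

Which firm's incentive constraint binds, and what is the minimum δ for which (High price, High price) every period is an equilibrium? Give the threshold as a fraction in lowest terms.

Helio; δ ≥ 13/14

Helio: cooperation gives 3 each period; deviation gives 16 once then 2 forever.
  3/(1−δ) ≥ 16 + 2δ/(1−δ) ⇒ δ ≥ 13/14.
BluePeak: cooperation gives 16 each period; deviation gives 21 once then 9 forever.
  δ ≥ 5/12.
Both must hold, so the binding constraint is Helio's: δ ≥ 13/14.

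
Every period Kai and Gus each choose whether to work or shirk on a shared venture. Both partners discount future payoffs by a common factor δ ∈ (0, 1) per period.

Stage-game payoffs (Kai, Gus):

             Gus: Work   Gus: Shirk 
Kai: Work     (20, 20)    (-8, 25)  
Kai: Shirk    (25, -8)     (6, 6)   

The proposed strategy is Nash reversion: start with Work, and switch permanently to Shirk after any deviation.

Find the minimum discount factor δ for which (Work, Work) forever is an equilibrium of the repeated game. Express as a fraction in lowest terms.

One-period gain from deviating is 25 − 20 = 5. The loss is 20 − 6 = 14 in every subsequent period, with present value 14·δ/(1−δ).
Deviation is unprofitable when 14·δ/(1−δ) ≥ 5, i.e. δ/(1−δ) ≥ 5/14.
Equivalently δ ≥ 5/(5+14) = 5/19.

5/19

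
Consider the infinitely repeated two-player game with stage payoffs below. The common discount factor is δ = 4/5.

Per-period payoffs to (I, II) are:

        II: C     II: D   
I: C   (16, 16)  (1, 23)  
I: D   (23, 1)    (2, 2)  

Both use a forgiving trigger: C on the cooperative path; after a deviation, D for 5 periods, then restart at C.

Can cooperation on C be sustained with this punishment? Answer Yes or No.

A one-shot deviation gives 23 now, then 2 for 5 periods, then back to 16.
Gain from deviating: (23−16) today; loss: (16−2) in each of the next 5 periods.
No-deviation condition: (16−2)(δ+…+δ^5) ≥ 23−16, i.e. δ+…+δ^5 ≥ 1/2.
At δ = 4/5: δ+…+δ^5 = 2.6893 ≥ 0.5000.
So cooperation is sustainable.

Yes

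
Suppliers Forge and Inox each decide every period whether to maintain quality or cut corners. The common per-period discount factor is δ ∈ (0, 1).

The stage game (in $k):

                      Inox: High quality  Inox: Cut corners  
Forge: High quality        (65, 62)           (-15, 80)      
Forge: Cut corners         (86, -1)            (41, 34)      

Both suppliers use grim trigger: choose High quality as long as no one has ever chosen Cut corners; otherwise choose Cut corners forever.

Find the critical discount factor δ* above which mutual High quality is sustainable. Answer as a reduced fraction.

7/15

Forge's threshold: (86−65)/(86−41) = 7/15.
Inox's threshold: (80−62)/(80−34) = 9/23.
7/15 > 9/23, so Forge binds and δ* = 7/15.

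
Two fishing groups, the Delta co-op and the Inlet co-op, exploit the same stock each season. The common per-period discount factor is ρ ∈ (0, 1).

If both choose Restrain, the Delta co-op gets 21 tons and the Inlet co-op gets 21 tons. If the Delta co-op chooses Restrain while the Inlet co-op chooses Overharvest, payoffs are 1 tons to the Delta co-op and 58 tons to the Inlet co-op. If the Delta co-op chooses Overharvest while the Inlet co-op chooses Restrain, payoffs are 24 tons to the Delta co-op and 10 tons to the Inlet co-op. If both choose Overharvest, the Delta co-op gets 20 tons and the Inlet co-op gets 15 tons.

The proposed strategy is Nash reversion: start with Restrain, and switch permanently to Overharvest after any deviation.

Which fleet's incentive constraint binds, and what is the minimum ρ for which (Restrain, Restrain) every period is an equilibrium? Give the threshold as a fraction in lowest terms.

the Inlet co-op; ρ ≥ 37/43

the Delta co-op's threshold: (24−21)/(24−20) = 3/4.
the Inlet co-op's threshold: (58−21)/(58−15) = 37/43.
3/4 < 37/43, so the Inlet co-op binds and ρ* = 37/43.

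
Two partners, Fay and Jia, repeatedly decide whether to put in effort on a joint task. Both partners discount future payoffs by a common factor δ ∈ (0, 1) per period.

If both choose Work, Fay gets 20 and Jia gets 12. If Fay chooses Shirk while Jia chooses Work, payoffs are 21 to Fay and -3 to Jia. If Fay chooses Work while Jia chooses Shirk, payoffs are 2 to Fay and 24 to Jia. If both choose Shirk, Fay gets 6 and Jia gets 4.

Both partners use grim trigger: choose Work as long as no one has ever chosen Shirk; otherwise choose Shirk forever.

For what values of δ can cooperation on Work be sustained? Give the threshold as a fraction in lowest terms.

Fay's threshold: (21−20)/(21−6) = 1/15.
Jia's threshold: (24−12)/(24−4) = 3/5.
1/15 < 3/5, so Jia binds and δ* = 3/5.

3/5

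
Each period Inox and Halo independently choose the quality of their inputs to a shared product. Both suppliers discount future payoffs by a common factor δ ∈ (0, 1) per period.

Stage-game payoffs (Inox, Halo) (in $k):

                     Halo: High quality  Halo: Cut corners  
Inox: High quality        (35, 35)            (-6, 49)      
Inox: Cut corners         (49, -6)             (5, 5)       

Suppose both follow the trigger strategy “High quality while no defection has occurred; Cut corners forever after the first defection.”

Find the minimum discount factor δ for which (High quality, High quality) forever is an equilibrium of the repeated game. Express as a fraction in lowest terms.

Under grim trigger the critical discount factor is (T−C)/(T−P) with T = 49, C = 35, P = 5.
δ* = (49−35)/(49−5) = 14/44 = 7/22.

7/22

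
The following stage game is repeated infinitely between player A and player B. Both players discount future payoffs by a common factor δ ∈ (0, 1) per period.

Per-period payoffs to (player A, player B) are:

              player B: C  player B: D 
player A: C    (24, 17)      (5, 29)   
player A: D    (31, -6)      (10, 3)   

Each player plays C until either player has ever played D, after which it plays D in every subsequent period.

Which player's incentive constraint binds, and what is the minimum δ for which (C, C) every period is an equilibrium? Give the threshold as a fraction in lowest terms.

player B; δ ≥ 6/13

player A's threshold: (31−24)/(31−10) = 1/3.
player B's threshold: (29−17)/(29−3) = 6/13.
1/3 < 6/13, so player B binds and δ* = 6/13.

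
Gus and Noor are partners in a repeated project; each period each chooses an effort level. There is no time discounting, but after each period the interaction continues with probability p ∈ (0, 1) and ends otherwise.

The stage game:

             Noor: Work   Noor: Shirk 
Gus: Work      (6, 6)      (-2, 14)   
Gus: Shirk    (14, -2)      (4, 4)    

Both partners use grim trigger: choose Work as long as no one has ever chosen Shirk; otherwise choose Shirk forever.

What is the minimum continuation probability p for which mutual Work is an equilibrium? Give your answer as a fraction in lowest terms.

With no time discounting, the continuation probability p plays the role of the discount factor.
Grim-trigger IC: 6/(1−p) ≥ 14 + 4p/(1−p) ⇒ p ≥ (14−6)/(14−4) = 4/5.

4/5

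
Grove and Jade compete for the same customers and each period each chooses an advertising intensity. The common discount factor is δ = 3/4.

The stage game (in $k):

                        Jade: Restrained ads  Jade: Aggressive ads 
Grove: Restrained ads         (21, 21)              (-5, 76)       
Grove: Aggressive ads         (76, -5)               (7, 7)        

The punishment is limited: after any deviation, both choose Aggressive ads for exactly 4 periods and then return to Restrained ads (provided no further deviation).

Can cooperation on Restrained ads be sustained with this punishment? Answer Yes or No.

No

A one-shot deviation gives 76 now, then 7 for 4 periods, then back to 21.
Gain from deviating: (76−21) today; loss: (21−7) in each of the next 4 periods.
No-deviation condition: (21−7)(δ+…+δ^4) ≥ 76−21, i.e. δ+…+δ^4 ≥ 55/14.
At δ = 3/4: δ+…+δ^4 = 2.0508 < 3.9286.
So cooperation is not sustainable.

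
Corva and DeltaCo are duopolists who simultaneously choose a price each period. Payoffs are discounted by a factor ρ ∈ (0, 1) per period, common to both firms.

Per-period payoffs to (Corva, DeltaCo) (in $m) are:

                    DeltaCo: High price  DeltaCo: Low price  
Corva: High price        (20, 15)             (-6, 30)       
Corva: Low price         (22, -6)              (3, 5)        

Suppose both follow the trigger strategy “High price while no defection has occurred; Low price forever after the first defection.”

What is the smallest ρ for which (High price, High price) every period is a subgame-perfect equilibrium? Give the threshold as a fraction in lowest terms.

3/5

Corva: cooperation gives 20 each period; deviation gives 22 once then 3 forever.
  20/(1−ρ) ≥ 22 + 3ρ/(1−ρ) ⇒ ρ ≥ 2/19.
DeltaCo: cooperation gives 15 each period; deviation gives 30 once then 5 forever.
  ρ ≥ 15/25 = 3/5.
Both must hold, so the binding constraint is DeltaCo's: ρ ≥ 3/5.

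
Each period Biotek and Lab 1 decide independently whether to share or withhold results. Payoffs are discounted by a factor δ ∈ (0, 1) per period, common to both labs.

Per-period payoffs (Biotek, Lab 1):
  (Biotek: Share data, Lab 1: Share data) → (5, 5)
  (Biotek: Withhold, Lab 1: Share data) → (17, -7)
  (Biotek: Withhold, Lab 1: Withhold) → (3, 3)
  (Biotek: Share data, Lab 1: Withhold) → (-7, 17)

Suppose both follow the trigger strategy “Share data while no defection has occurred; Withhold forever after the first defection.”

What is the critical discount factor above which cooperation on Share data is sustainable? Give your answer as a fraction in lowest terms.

5/(1−δ) ≥ 17 + 3δ/(1−δ)
5 ≥ 17 − 14δ
δ ≥ 12/14 = 6/7.

6/7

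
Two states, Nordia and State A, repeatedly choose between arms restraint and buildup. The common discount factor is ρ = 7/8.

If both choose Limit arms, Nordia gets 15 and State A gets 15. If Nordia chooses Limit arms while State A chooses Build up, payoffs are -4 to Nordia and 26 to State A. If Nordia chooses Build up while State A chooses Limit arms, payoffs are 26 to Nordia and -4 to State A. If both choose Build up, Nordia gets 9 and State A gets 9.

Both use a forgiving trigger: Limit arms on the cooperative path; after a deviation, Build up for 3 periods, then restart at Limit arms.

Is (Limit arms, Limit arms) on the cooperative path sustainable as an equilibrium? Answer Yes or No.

A one-shot deviation gives 26 now, then 9 for 3 periods, then back to 15.
Gain from deviating: (26−15) today; loss: (15−9) in each of the next 3 periods.
No-deviation condition: (15−9)(ρ+…+ρ^3) ≥ 26−15, i.e. ρ+…+ρ^3 ≥ 11/6.
At ρ = 7/8: ρ+…+ρ^3 = 2.3105 ≥ 1.8333.
So cooperation is sustainable.

Yes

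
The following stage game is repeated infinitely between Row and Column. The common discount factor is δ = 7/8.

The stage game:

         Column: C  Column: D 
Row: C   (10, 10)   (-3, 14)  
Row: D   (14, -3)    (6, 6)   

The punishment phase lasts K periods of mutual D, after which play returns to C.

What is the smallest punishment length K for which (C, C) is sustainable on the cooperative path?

No profitable deviation requires (10−6)(δ+…+δ^K) ≥ 14−10, i.e. δ+…+δ^K ≥ 1 ≈ 1.0000.
With δ = 7/8, the partial sums are K=1: 0.8750, K=2: 1.6406.
K = 2 is the first length at which the sum reaches 1.0000.

2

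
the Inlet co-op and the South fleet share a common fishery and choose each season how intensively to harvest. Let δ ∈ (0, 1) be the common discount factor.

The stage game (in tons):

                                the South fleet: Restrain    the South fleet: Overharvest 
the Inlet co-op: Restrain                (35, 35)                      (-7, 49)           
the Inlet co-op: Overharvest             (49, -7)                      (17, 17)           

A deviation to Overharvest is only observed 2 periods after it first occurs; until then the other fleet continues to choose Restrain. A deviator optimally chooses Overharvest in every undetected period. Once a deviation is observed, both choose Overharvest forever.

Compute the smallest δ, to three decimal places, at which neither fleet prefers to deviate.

0.661

Deviating for the 2 undetected periods gains 49−35 = 14 per period over cooperation, then loses 35−17 = 18 per period forever once punishment starts.
Gain: 14(1 + δ + … + δ^1); loss: 18·δ^2/(1−δ).
No profitable deviation ⇔ 14(1−δ^2) ≤ 18·δ^2, i.e. δ^2 ≥ 14/(14+18) = 7/16.
Hence δ ≥ (7/16)^(1/2) ≈ 0.661.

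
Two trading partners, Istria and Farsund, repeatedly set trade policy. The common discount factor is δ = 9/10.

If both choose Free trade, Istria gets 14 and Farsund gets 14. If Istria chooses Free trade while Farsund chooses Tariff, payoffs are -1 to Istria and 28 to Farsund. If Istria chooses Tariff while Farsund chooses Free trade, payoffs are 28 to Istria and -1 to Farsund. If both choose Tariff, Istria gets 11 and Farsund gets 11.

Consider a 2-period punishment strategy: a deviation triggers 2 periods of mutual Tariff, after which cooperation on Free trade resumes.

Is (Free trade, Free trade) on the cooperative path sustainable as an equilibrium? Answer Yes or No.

Comparing payoff streams over the 3 periods until play realigns: cooperate → 14(1+δ+…+δ^2); deviate → 28 + 11(δ+…+δ^2).
Cooperation is sustained iff (14−11)(δ+…+δ^2) ≥ 28−14.
δ+…+δ^2 = 9/10·(1−(9/10)^2)/(1−9/10) = 1.7100, and (28−14)/(14−11) = 4.6667.
1.7100 < 4.6667, so cooperation is not sustainable.

No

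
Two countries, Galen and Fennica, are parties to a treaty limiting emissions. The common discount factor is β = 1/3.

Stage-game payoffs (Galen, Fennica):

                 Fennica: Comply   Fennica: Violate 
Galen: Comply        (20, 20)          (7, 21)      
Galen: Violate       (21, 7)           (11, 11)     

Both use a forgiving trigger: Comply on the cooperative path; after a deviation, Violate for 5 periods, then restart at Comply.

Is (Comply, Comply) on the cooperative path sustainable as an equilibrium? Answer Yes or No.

Yes

IC: β+…+β^5 ≥ (21−20)/(20−11) = 1/9.
At β = 1/3: partial sum = 0.4979 ≥ 0.1111. Cooperation sustainable.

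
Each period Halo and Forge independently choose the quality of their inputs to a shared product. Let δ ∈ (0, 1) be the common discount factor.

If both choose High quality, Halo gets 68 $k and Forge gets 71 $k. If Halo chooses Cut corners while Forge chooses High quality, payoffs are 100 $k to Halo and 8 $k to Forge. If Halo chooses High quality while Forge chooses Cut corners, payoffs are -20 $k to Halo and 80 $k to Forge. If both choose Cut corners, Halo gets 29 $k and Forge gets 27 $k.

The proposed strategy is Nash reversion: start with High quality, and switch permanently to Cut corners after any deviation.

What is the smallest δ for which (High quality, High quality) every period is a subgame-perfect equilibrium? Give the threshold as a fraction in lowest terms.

32/71

Halo's threshold: (100−68)/(100−29) = 32/71.
Forge's threshold: (80−71)/(80−27) = 9/53.
32/71 > 9/53, so Halo binds and δ* = 32/71.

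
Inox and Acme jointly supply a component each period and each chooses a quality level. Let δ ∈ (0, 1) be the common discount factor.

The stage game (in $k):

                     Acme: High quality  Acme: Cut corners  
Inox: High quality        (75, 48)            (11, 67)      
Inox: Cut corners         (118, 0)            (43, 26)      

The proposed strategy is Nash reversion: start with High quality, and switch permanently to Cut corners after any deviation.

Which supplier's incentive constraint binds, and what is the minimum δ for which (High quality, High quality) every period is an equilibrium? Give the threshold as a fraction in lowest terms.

Inox: cooperation gives 75 each period; deviation gives 118 once then 43 forever.
  75/(1−δ) ≥ 118 + 43δ/(1−δ) ⇒ δ ≥ 43/75.
Acme: cooperation gives 48 each period; deviation gives 67 once then 26 forever.
  δ ≥ 19/41.
Both must hold, so the binding constraint is Inox's: δ ≥ 43/75.

Inox; δ ≥ 43/75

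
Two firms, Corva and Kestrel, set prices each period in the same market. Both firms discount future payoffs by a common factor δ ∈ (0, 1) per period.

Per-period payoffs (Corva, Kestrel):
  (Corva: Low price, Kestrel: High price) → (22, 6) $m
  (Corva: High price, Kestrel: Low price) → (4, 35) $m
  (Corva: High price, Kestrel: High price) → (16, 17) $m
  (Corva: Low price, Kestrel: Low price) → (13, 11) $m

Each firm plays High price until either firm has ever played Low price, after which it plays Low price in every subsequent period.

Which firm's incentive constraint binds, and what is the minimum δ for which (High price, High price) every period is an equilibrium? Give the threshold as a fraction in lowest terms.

Corva: cooperation gives 16 each period; deviation gives 22 once then 13 forever.
  16/(1−δ) ≥ 22 + 13δ/(1−δ) ⇒ δ ≥ 6/9 = 2/3.
Kestrel: cooperation gives 17 each period; deviation gives 35 once then 11 forever.
  δ ≥ 18/24 = 3/4.
Both must hold, so the binding constraint is Kestrel's: δ ≥ 3/4.

Kestrel; δ ≥ 3/4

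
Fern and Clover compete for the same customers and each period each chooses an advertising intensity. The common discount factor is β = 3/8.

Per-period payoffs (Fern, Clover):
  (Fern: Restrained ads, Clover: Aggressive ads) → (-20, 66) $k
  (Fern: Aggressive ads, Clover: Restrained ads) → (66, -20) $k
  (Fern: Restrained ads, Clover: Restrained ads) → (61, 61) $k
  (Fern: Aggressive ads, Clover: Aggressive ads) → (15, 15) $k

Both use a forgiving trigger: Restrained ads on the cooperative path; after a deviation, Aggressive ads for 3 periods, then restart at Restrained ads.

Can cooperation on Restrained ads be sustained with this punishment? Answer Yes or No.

Comparing payoff streams over the 4 periods until play realigns: cooperate → 61(1+β+…+β^3); deviate → 66 + 15(β+…+β^3).
Cooperation is sustained iff (61−15)(β+…+β^3) ≥ 66−61.
β+…+β^3 = 3/8·(1−(3/8)^3)/(1−3/8) = 0.5684, and (66−61)/(61−15) = 0.1087.
0.5684 ≥ 0.1087, so cooperation is sustainable.

Yes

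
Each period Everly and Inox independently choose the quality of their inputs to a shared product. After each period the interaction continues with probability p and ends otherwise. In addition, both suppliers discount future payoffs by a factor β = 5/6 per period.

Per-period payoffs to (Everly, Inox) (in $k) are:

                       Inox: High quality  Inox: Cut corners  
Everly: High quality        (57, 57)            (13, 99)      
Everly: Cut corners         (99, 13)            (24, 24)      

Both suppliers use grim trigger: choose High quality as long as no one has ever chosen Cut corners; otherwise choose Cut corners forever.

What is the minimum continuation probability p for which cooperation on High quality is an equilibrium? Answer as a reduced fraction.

84/125

Expected continuation weight on next period's payoff is β·p = 5/6·p, which plays the role of the discount factor.
Cooperation requires 5/6·p ≥ (99−57)/(99−24) = 14/25, hence p ≥ 84/125.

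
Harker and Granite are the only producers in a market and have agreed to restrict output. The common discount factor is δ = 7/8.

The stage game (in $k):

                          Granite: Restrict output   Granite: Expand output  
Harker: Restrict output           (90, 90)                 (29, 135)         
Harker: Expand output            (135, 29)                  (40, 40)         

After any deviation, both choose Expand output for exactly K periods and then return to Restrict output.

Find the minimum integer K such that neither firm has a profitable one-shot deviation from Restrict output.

Need Σ_{k=1}^{K} δ^k ≥ (135−90)/(90−40) = 0.9000 at δ = 7/8.
At K = 1 the sum is 0.8750 < 0.9000; at K = 2 it is 1.6406 ≥ 0.9000.
So the minimum punishment length is K = 2.

2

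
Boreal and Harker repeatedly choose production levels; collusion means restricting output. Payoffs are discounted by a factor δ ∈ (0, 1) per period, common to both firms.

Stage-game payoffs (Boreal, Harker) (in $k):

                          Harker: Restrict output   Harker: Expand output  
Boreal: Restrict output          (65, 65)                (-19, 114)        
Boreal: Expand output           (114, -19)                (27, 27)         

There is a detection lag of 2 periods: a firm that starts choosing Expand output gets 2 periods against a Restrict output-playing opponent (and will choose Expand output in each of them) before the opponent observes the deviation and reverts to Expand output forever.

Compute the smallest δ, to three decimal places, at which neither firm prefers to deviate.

0.750

Deviating for the 2 undetected periods gains 114−65 = 49 per period over cooperation, then loses 65−27 = 38 per period forever once punishment starts.
Gain: 49(1 + δ + … + δ^1); loss: 38·δ^2/(1−δ).
No profitable deviation ⇔ 49(1−δ^2) ≤ 38·δ^2, i.e. δ^2 ≥ 49/(49+38) = 49/87.
Hence δ ≥ (49/87)^(1/2) ≈ 0.750.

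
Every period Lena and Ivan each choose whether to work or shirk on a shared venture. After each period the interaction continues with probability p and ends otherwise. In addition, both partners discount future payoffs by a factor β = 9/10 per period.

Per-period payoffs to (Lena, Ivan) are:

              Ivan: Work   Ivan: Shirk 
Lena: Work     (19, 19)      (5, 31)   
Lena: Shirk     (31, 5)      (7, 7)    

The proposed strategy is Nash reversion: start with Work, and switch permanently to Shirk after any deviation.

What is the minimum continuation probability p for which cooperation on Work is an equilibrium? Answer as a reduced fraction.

5/9

Expected continuation weight on next period's payoff is β·p = 9/10·p, which plays the role of the discount factor.
Cooperation requires 9/10·p ≥ (31−19)/(31−7) = 1/2, hence p ≥ 5/9.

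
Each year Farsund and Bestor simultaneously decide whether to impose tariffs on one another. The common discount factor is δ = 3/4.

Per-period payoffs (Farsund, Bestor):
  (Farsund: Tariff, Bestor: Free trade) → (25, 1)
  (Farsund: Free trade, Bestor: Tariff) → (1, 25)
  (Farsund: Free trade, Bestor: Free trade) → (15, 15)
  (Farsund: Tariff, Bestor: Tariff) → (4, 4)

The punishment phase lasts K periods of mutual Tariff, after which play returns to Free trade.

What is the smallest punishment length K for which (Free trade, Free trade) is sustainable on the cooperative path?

2

Need Σ_{k=1}^{K} δ^k ≥ (25−15)/(15−4) = 0.9091 at δ = 3/4.
At K = 1 the sum is 0.7500 < 0.9091; at K = 2 it is 1.3125 ≥ 0.9091.
So the minimum punishment length is K = 2.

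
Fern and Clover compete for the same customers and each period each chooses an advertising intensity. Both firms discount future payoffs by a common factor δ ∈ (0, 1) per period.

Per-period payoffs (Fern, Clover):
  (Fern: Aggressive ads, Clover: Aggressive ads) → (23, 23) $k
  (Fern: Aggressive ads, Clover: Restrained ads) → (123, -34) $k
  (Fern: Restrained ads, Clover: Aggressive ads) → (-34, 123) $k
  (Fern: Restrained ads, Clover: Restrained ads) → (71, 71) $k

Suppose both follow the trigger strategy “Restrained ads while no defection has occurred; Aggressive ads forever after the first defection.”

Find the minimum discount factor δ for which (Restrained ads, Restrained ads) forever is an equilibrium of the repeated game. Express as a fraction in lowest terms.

Under grim trigger the critical discount factor is (T−C)/(T−P) with T = 123, C = 71, P = 23.
δ* = (123−71)/(123−23) = 52/100 = 13/25.

13/25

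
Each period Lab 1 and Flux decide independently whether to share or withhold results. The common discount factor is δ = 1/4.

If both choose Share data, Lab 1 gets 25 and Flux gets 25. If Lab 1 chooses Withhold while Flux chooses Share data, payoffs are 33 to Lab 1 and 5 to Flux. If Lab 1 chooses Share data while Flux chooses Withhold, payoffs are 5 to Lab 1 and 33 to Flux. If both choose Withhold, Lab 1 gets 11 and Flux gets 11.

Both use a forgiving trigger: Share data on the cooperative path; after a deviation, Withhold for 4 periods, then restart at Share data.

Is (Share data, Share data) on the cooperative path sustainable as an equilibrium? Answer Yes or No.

IC: δ+…+δ^4 ≥ (33−25)/(25−11) = 4/7.
At δ = 1/4: partial sum = 0.3320 < 0.5714. Cooperation not sustainable.

No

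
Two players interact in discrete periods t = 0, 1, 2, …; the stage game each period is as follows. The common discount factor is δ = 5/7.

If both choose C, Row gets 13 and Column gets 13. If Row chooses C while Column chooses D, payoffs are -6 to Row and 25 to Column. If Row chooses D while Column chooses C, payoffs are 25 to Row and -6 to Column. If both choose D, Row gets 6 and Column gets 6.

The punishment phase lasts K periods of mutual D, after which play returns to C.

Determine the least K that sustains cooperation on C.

4

No profitable deviation requires (13−6)(δ+…+δ^K) ≥ 25−13, i.e. δ+…+δ^K ≥ 12/7 ≈ 1.7143.
With δ = 5/7, the partial sums are K=1: 0.7143, K=2: 1.2245, K=3: 1.5889, K=4: 1.8492.
K = 4 is the first length at which the sum reaches 1.7143.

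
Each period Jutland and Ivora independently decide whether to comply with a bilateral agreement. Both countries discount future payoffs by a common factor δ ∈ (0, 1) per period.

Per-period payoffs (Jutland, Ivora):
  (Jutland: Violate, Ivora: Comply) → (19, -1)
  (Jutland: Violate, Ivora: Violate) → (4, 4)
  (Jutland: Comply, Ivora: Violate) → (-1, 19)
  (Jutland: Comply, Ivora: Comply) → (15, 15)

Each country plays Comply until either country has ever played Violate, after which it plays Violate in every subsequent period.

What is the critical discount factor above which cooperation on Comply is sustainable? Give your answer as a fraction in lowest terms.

Under grim trigger the critical discount factor is (T−C)/(T−P) with T = 19, C = 15, P = 4.
δ* = (19−15)/(19−4) = 4/15.

4/15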